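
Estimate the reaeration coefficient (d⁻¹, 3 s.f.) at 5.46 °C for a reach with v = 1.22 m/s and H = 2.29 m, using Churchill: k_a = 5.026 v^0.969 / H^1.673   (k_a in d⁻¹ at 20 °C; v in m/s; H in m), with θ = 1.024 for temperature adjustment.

k_a ≈ 1.08 d⁻¹

k_a(20) = 5.026 × 1.22^0.969 / 2.29^1.673 = 5.026 × 1.213 / 3.999 = 1.524 d⁻¹.
k_a(5.46) = 1.524 × 1.024^(5.46−20) = 1.524 × 0.7083 = 1.079 d⁻¹.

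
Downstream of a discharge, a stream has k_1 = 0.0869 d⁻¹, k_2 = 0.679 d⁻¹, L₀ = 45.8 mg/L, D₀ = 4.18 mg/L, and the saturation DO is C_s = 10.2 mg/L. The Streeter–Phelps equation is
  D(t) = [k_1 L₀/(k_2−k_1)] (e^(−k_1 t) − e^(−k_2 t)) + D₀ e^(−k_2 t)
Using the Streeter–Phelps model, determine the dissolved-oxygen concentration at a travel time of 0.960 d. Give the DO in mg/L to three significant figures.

DO ≈ 5.34 mg/L

k_1 L₀/(k_2−k_1) = 0.0869×45.8/(0.679−0.0869) = 3.980/0.5921 = 6.722 mg/L.
e^(−k_1 t) = e^(−0.0869×0.9600) = 0.9200; e^(−k_2 t) = e^(−0.679×0.9600) = 0.5211.
D = 6.722 × (0.9200 − 0.5211) + 4.18 × 0.5211 = 2.681 + 2.178 = 4.859 mg/L.
DO = C_s − D = 10.2 − 4.859 = 5.341 mg/L.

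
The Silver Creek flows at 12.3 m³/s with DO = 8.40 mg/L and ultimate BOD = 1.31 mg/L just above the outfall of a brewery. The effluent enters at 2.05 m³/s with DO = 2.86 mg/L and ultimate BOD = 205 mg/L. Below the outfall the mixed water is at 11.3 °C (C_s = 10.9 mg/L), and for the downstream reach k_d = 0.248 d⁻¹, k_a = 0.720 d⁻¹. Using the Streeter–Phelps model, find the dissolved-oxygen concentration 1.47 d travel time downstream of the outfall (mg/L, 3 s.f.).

Mixed DO = (12.3×8.40 + 2.05×2.86)/(12.3+2.05) = 109.2/14.35 = 7.609 mg/L.
Mixed L₀ = (12.3×1.31 + 2.05×205)/(14.35) = 436.4/14.35 = 30.41 mg/L.
Initial deficit D₀ = C_s − DO₀ = 10.9 − 7.609 = 3.291 mg/L.
D(1.47) = [0.248×30.41/(0.720−0.248)](e^(−0.248×1.47) − e^(−0.720×1.47)) + 3.291 e^(−0.720×1.47)
= 15.98 × (0.6945 − 0.3470) + 3.291 × 0.3470 = 6.694 mg/L.
DO = 10.9 − 6.694 = 4.206 mg/L.

DO ≈ 4.21 mg/L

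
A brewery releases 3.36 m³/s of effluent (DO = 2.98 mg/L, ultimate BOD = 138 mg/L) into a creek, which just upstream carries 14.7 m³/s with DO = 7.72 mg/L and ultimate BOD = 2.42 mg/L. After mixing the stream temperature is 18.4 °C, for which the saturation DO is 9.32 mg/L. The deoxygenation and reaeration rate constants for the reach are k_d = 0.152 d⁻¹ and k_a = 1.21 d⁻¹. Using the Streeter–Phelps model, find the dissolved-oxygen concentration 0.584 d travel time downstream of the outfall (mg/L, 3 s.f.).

DO ≈ 6.42 mg/L

Mixed DO = (14.7×7.72 + 3.36×2.98)/(14.7+3.36) = 123.5/18.06 = 6.838 mg/L.
Mixed L₀ = (14.7×2.42 + 3.36×138)/(18.06) = 499.3/18.06 = 27.64 mg/L.
Initial deficit D₀ = C_s − DO₀ = 9.32 − 6.838 = 2.482 mg/L.
D(0.584) = [0.152×27.64/(1.21−0.152)](e^(−0.152×0.584) − e^(−1.21×0.584)) + 2.482 e^(−1.21×0.584)
= 3.972 × (0.9151 − 0.4933) + 2.482 × 0.4933 = 2.899 mg/L.
DO = 9.32 − 2.899 = 6.421 mg/L.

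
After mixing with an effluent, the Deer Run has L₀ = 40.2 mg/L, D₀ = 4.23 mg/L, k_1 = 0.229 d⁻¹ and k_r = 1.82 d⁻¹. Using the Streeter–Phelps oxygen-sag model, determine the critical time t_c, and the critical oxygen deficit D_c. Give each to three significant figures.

t_c ≈ 0.477 d; D_c ≈ 4.53 mg/L

At the critical point dD/dt = 0, so k_1 L₀ e^(−k_1 t) = k_r D. Substituting D(t) from the Streeter–Phelps equation and solving for t gives
t_c = ln[(k_r/k_1)(1 − D₀(k_r−k_1)/(k_1 L₀))] / (k_r−k_1).
Here k_r−k_1 = 1.591 d⁻¹ and 1 − D₀(k_r−k_1)/(k_1 L₀) = 1 − 4.23×1.591/(0.229×40.2) = 0.2689, so
t_c = ln(7.948 × 0.2689) / 1.591 = 0.7596 / 1.591 = 0.4775 d.
L(t_c) = L₀ e^(−k_1 t_c) = 40.2 × 0.8964 = 36.04 mg/L, and at the critical point k_r D_c = k_1 L, so D_c = (0.229/1.82) × 36.04 = 4.534 mg/L.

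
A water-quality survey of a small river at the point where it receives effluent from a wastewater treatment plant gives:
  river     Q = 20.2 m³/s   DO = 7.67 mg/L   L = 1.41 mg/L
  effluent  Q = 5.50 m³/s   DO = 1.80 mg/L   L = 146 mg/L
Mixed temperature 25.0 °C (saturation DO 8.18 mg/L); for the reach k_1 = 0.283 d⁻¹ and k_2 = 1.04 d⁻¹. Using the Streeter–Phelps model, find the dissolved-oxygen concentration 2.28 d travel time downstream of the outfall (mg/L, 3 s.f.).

Mixed DO = (20.2×7.67 + 5.50×1.80)/(20.2+5.50) = 164.8/25.70 = 6.414 mg/L.
Mixed L₀ = (20.2×1.41 + 5.50×146)/(25.70) = 831.5/25.70 = 32.35 mg/L.
Initial deficit D₀ = C_s − DO₀ = 8.18 − 6.414 = 1.766 mg/L.
D(2.28) = [0.283×32.35/(1.04−0.283)](e^(−0.283×2.28) − e^(−1.04×2.28)) + 1.766 e^(−1.04×2.28)
= 12.10 × (0.5245 − 0.09337) + 1.766 × 0.09337 = 5.380 mg/L.
DO = 8.18 − 5.380 = 2.800 mg/L.

DO ≈ 2.80 mg/L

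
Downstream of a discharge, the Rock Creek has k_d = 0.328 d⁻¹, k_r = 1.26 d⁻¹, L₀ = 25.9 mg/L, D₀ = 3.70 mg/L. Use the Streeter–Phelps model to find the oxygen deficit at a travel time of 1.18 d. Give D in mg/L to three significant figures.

D ≈ 4.97 mg/L

k_d L₀/(k_r−k_d) = 0.328×25.9/(1.26−0.328) = 8.495/0.9320 = 9.115 mg/L.
e^(−k_d t) = e^(−0.328×1.180) = 0.6791; e^(−k_r t) = e^(−1.26×1.180) = 0.2261.
D = 9.115 × (0.6791 − 0.2261) + 3.70 × 0.2261 = 4.129 + 0.8366 = 4.965 mg/L.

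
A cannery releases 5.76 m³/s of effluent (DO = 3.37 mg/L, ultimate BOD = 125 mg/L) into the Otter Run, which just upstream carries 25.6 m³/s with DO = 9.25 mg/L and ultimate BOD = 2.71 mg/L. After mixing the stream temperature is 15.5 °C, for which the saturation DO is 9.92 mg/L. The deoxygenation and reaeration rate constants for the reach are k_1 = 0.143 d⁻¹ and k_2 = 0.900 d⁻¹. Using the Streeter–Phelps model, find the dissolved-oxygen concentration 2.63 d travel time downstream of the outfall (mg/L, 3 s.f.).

Mixed DO = (25.6×9.25 + 5.76×3.37)/(25.6+5.76) = 256.2/31.36 = 8.170 mg/L.
Mixed L₀ = (25.6×2.71 + 5.76×125)/(31.36) = 789.4/31.36 = 25.17 mg/L.
Initial deficit D₀ = C_s − DO₀ = 9.92 − 8.170 = 1.750 mg/L.
D(2.63) = [0.143×25.17/(0.900−0.143)](e^(−0.143×2.63) − e^(−0.900×2.63)) + 1.750 e^(−0.900×2.63)
= 4.755 × (0.6865 − 0.09376) + 1.750 × 0.09376 = 2.983 mg/L.
DO = 9.92 − 2.983 = 6.937 mg/L.

DO ≈ 6.94 mg/L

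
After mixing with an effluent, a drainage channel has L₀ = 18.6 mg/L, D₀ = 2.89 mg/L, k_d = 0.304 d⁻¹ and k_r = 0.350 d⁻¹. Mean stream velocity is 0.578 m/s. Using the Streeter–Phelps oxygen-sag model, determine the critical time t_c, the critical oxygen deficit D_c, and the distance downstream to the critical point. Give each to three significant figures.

At the critical point dD/dt = 0, so k_d L₀ e^(−k_d t) = k_r D. Substituting D(t) from the Streeter–Phelps equation and solving for t gives
t_c = ln[(k_r/k_d)(1 − D₀(k_r−k_d)/(k_d L₀))] / (k_r−k_d).
Here k_r−k_d = 0.04600 d⁻¹ and 1 − D₀(k_r−k_d)/(k_d L₀) = 1 − 2.89×0.04600/(0.304×18.6) = 0.9765, so
t_c = ln(1.151 × 0.9765) / 0.04600 = 0.1171 / 0.04600 = 2.546 d.
L(t_c) = L₀ e^(−k_d t_c) = 18.6 × 0.4612 = 8.578 mg/L, and at the critical point k_r D_c = k_d L, so D_c = (0.304/0.350) × 8.578 = 7.451 mg/L.
x_c = v t_c = 0.578 m/s × 2.546 d × 86400 s/d = 127100 m ≈ 127 km.

t_c ≈ 2.55 d; D_c ≈ 7.45 mg/L; x_c ≈ 127 km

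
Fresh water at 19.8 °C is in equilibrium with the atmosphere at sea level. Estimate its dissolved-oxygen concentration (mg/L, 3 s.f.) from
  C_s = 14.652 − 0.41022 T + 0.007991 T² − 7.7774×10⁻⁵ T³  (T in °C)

C_s = 14.652 − 0.41022×19.8 + 0.007991×19.8² − 7.7774×10⁻⁵×19.8³ = 9.059 mg/L.

C_s ≈ 9.06 mg/L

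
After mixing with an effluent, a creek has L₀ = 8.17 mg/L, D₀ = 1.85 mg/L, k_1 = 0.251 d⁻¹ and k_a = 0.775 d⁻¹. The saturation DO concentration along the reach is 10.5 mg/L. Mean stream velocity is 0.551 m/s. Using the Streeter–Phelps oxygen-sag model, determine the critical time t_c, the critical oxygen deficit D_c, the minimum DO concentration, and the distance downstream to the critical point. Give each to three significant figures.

With k_a/k_1 = 3.088 and 1 − D₀(k_a−k_1)/(k_1 L₀) = 0.5273,
t_c = ln(3.088 × 0.5273) / (0.775 − 0.251) = ln(1.628) / 0.5240 = 0.4874/0.5240 = 0.9301 d.
D_c = (k_1/k_a) L₀ e^(−k_1 t_c) = (0.251/0.775) × 8.17 × e^(−0.251×0.9301) = 0.3239 × 8.17 × 0.7918 = 2.095 mg/L.
Minimum DO = C_s − D_c = 10.5 − 2.095 = 8.405 mg/L.
x_c = v t_c = 0.551 m/s × 0.9301 d × 86400 s/d = 44280 m ≈ 44.3 km.

t_c ≈ 0.930 d; D_c ≈ 2.10 mg/L; min DO ≈ 8.40 mg/L; x_c ≈ 44.3 km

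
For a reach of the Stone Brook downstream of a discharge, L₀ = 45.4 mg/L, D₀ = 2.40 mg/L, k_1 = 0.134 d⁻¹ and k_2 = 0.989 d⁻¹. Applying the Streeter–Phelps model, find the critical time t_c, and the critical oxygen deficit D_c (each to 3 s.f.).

t_c = [1/(k_2−k_1)] ln[(k_2/k_1)(1 − D₀(k_2−k_1)/(k_1 L₀))]
= [1/(0.989−0.134)] ln[(0.989/0.134)(1 − 2.40×0.8550/(0.134×45.4))]
= (1/0.8550) ln[7.381 × 0.6627] = 1.170 × ln(4.891) = 1.170 × 1.587 = 1.857 d.
D_c = (k_1/k_2) L₀ e^(−k_1 t_c) = (0.134/0.989) × 45.4 × e^(−0.134×1.857) = 0.1355 × 45.4 × 0.7797 = 4.796 mg/L.

t_c ≈ 1.86 d; D_c ≈ 4.80 mg/L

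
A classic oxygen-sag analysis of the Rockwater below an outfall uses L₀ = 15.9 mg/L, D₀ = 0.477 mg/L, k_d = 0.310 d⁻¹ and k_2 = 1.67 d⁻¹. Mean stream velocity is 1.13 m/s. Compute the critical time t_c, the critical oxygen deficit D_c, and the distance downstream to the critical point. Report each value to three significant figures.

At the critical point dD/dt = 0, so k_d L₀ e^(−k_d t) = k_2 D. Substituting D(t) from the Streeter–Phelps equation and solving for t gives
t_c = ln[(k_2/k_d)(1 − D₀(k_2−k_d)/(k_d L₀))] / (k_2−k_d).
Here k_2−k_d = 1.360 d⁻¹ and 1 − D₀(k_2−k_d)/(k_d L₀) = 1 − 0.477×1.360/(0.310×15.9) = 0.8684, so
t_c = ln(5.387 × 0.8684) / 1.360 = 1.543 / 1.360 = 1.134 d.
D_c = (k_d/k_2) L₀ e^(−k_d t_c) = (0.310/1.67) × 15.9 × e^(−0.310×1.134) = 0.1856 × 15.9 × 0.7035 = 2.076 mg/L.
x_c = v t_c = 1.13 m/s × 1.134 d × 86400 s/d = 110800 m ≈ 111 km.

t_c ≈ 1.13 d; D_c ≈ 2.08 mg/L; x_c ≈ 111 km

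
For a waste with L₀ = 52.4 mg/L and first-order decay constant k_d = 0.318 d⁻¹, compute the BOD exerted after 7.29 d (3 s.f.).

y_t = L₀(1 − e^(−k_d t)) = 52.4 × (1 − e^(−0.318×7.29))
= 52.4 × (1 − 0.09845) = 52.4 × 0.9016 = 47.24 mg/L.

y ≈ 47.2 mg/L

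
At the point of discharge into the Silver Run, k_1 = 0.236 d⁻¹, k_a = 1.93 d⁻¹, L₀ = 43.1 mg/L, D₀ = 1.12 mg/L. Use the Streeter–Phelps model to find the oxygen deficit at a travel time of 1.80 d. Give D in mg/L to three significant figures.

k_1 L₀/(k_a−k_1) = 0.236×43.1/(1.93−0.236) = 10.17/1.694 = 6.004 mg/L.
e^(−k_1 t) = e^(−0.236×1.800) = 0.6539; e^(−k_a t) = e^(−1.93×1.800) = 0.03099.
D = 6.004 × (0.6539 − 0.03099) + 1.12 × 0.03099 = 3.740 + 0.03471 = 3.775 mg/L.

D ≈ 3.77 mg/L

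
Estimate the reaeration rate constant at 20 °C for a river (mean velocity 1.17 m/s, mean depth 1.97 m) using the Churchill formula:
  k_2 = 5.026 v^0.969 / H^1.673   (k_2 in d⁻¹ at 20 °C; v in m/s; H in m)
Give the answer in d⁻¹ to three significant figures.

k_2 ≈ 1.88 d⁻¹

k_2 = 5.026 × 1.17^0.969 / 1.97^1.673 = 5.026 × 1.164 / 3.109 = 1.882 d⁻¹.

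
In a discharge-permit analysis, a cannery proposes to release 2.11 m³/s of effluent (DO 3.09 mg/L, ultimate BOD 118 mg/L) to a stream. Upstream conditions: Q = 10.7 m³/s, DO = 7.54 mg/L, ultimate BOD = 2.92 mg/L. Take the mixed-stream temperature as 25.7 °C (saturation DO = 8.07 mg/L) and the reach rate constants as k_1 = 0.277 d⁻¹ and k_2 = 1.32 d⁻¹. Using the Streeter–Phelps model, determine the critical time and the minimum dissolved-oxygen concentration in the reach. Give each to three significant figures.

Mixed DO = (10.7×7.54 + 2.11×3.09)/(10.7+2.11) = 87.20/12.81 = 6.807 mg/L.
Mixed L₀ = (10.7×2.92 + 2.11×118)/(12.81) = 280.2/12.81 = 21.88 mg/L.
Initial deficit D₀ = C_s − DO₀ = 8.07 − 6.807 = 1.263 mg/L.
t_c = (1/1.043) ln[(1.32/0.277)(1 − 1.263×1.043/(0.277×21.88))] = 0.9588 × ln(3.729) = 1.262 d.
D_c = (0.277/1.32) × 21.88 × e^(−0.277×1.262) = 0.2098 × 21.88 × 0.7050 = 3.236 mg/L.
Minimum DO = 8.07 − 3.236 = 4.834 mg/L.

t_c ≈ 1.26 d; minimum DO ≈ 4.83 mg/L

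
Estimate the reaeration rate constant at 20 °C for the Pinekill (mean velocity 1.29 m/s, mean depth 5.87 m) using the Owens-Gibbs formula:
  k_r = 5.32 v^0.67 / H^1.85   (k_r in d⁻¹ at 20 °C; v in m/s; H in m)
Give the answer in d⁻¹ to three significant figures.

k_r = 5.32 × 1.29^0.67 / 5.87^1.85 = 5.32 × 1.186 / 26.42 = 0.2388 d⁻¹.

k_r ≈ 0.239 d⁻¹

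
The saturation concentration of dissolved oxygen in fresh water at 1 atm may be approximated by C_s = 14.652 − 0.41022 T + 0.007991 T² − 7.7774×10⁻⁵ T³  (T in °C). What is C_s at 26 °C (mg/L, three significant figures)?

C_s = 14.652 − 0.41022×26 + 0.007991×26² − 7.7774×10⁻⁵×26³ = 8.021 mg/L.

C_s ≈ 8.02 mg/L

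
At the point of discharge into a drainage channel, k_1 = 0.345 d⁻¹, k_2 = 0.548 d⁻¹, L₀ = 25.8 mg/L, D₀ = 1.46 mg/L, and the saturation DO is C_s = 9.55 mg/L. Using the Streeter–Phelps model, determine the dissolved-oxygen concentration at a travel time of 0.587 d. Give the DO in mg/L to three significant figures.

DO ≈ 4.47 mg/L

k_1 L₀/(k_2−k_1) = 0.345×25.8/(0.548−0.345) = 8.901/0.2030 = 43.85 mg/L.
e^(−k_1 t) = e^(−0.345×0.5870) = 0.8167; e^(−k_2 t) = e^(−0.548×0.5870) = 0.7249.
D = 43.85 × (0.8167 − 0.7249) + 1.46 × 0.7249 = 4.023 + 1.058 = 5.081 mg/L.
DO = C_s − D = 9.55 − 5.081 = 4.469 mg/L.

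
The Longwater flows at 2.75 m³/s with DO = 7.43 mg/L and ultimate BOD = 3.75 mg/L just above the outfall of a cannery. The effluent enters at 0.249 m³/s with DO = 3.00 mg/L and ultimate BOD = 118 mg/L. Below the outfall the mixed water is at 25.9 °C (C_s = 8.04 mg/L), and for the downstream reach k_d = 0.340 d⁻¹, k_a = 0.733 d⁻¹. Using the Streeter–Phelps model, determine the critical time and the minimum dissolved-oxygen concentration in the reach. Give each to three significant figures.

Mixed DO = (2.75×7.43 + 0.249×3.00)/(2.75+0.249) = 21.18/2.999 = 7.062 mg/L.
Mixed L₀ = (2.75×3.75 + 0.249×118)/(2.999) = 39.69/2.999 = 13.24 mg/L.
Initial deficit D₀ = C_s − DO₀ = 8.04 − 7.062 = 0.9778 mg/L.
t_c = (1/0.3930) ln[(0.733/0.340)(1 − 0.9778×0.3930/(0.340×13.24))] = 2.545 × ln(1.972) = 1.728 d.
D_c = (0.340/0.733) × 13.24 × e^(−0.340×1.728) = 0.4638 × 13.24 × 0.5558 = 3.412 mg/L.
Minimum DO = 8.04 − 3.412 = 4.628 mg/L.

t_c ≈ 1.73 d; minimum DO ≈ 4.63 mg/L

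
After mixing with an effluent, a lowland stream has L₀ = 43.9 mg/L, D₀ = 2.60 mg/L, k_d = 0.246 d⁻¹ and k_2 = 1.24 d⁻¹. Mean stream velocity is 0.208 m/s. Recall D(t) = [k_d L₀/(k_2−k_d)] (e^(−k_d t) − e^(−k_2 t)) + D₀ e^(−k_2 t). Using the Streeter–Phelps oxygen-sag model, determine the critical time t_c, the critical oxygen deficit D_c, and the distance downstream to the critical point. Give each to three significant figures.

t_c ≈ 1.35 d; D_c ≈ 6.24 mg/L; x_c ≈ 24.3 km

At the critical point dD/dt = 0, so k_d L₀ e^(−k_d t) = k_2 D. Substituting D(t) from the Streeter–Phelps equation and solving for t gives
t_c = ln[(k_2/k_d)(1 − D₀(k_2−k_d)/(k_d L₀))] / (k_2−k_d).
Here k_2−k_d = 0.9940 d⁻¹ and 1 − D₀(k_2−k_d)/(k_d L₀) = 1 − 2.60×0.9940/(0.246×43.9) = 0.7607, so
t_c = ln(5.041 × 0.7607) / 0.9940 = 1.344 / 0.9940 = 1.352 d.
D_c = (k_d/k_2) L₀ e^(−k_d t_c) = (0.246/1.24) × 43.9 × e^(−0.246×1.352) = 0.1984 × 43.9 × 0.7170 = 6.245 mg/L.
x_c = v t_c = 0.208 m/s × 1.352 d × 86400 s/d = 24300 m ≈ 24.3 km.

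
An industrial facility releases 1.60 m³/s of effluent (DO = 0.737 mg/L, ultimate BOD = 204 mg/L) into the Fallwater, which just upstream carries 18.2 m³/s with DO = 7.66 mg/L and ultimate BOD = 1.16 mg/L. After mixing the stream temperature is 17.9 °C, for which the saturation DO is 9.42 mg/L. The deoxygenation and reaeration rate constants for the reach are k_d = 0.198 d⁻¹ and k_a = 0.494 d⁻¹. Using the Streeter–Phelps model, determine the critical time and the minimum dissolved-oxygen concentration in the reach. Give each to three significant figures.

Mixed DO = (18.2×7.66 + 1.60×0.737)/(18.2+1.60) = 140.6/19.80 = 7.101 mg/L.
Mixed L₀ = (18.2×1.16 + 1.60×204)/(19.80) = 347.5/19.80 = 17.55 mg/L.
Initial deficit D₀ = C_s − DO₀ = 9.42 − 7.101 = 2.319 mg/L.
t_c = (1/0.2960) ln[(0.494/0.198)(1 − 2.319×0.2960/(0.198×17.55))] = 3.378 × ln(2.002) = 2.345 d.
D_c = (0.198/0.494) × 17.55 × e^(−0.198×2.345) = 0.4008 × 17.55 × 0.6285 = 4.422 mg/L.
Minimum DO = 9.42 − 4.422 = 4.998 mg/L.

t_c ≈ 2.35 d; minimum DO ≈ 5.00 mg/L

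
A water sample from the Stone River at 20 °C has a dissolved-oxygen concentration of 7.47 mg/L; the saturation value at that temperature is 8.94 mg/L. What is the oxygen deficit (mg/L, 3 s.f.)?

D = C_s − C = 8.94 − 7.47 = 1.47 mg/L.

D ≈ 1.47 mg/L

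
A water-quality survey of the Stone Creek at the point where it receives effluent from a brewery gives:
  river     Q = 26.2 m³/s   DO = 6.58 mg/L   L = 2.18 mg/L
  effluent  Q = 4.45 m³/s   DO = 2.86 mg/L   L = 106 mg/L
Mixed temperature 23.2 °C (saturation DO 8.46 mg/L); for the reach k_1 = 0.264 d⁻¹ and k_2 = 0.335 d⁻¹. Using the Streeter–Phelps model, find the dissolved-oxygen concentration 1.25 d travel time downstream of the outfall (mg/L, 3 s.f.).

Mixed DO = (26.2×6.58 + 4.45×2.86)/(26.2+4.45) = 185.1/30.65 = 6.040 mg/L.
Mixed L₀ = (26.2×2.18 + 4.45×106)/(30.65) = 528.8/30.65 = 17.25 mg/L.
Initial deficit D₀ = C_s − DO₀ = 8.46 − 6.040 = 2.420 mg/L.
D(1.25) = [0.264×17.25/(0.335−0.264)](e^(−0.264×1.25) − e^(−0.335×1.25)) + 2.420 e^(−0.335×1.25)
= 64.15 × (0.7189 − 0.6579) + 2.420 × 0.6579 = 5.509 mg/L.
DO = 8.46 − 5.509 = 2.951 mg/L.

DO ≈ 2.95 mg/L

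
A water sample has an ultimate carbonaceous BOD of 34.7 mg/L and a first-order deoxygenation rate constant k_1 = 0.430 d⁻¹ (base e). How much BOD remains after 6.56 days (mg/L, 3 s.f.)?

L ≈ 2.07 mg/L

L_t = L₀ e^(−k_1 t) = 34.7 × e^(−0.430×6.56) = 34.7 × 0.05956 = 2.067 mg/L.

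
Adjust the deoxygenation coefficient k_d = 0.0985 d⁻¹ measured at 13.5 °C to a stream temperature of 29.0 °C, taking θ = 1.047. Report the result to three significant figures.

k_d(T₂) = k_d(T₁) · θ^(T₂−T₁) = 0.0985 × 1.047^(29.0−13.5)
= 0.0985 × 1.047^15.5 = 0.0985 × 2.038 = 0.2007 d⁻¹.

k_d ≈ 0.201 d⁻¹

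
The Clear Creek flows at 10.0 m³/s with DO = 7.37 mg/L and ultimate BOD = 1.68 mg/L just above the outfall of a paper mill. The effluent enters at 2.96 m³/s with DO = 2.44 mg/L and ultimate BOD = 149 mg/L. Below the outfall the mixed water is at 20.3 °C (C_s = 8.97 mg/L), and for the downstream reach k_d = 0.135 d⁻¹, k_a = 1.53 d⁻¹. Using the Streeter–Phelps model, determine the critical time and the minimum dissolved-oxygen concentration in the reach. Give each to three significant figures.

t_c ≈ 0.596 d; minimum DO ≈ 6.09 mg/L

Mixed DO = (10.0×7.37 + 2.96×2.44)/(10.0+2.96) = 80.92/12.96 = 6.244 mg/L.
Mixed L₀ = (10.0×1.68 + 2.96×149)/(12.96) = 457.8/12.96 = 35.33 mg/L.
Initial deficit D₀ = C_s − DO₀ = 8.97 − 6.244 = 2.726 mg/L.
t_c = (1/1.395) ln[(1.53/0.135)(1 − 2.726×1.395/(0.135×35.33))] = 0.7168 × ln(2.297) = 0.5960 d.
D_c = (0.135/1.53) × 35.33 × e^(−0.135×0.5960) = 0.08824 × 35.33 × 0.9227 = 2.876 mg/L.
Minimum DO = 8.97 − 2.876 = 6.094 mg/L.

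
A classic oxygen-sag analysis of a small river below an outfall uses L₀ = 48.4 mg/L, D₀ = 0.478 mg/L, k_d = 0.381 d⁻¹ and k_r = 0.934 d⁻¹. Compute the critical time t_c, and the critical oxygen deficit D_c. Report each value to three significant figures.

t_c ≈ 1.60 d; D_c ≈ 10.8 mg/L

At the critical point dD/dt = 0, so k_d L₀ e^(−k_d t) = k_r D. Substituting D(t) from the Streeter–Phelps equation and solving for t gives
t_c = ln[(k_r/k_d)(1 − D₀(k_r−k_d)/(k_d L₀))] / (k_r−k_d).
Here k_r−k_d = 0.5530 d⁻¹ and 1 − D₀(k_r−k_d)/(k_d L₀) = 1 − 0.478×0.5530/(0.381×48.4) = 0.9857, so
t_c = ln(2.451 × 0.9857) / 0.5530 = 0.8822 / 0.5530 = 1.595 d.
D_c = (k_d/k_r) L₀ e^(−k_d t_c) = (0.381/0.934) × 48.4 × e^(−0.381×1.595) = 0.4079 × 48.4 × 0.5445 = 10.75 mg/L.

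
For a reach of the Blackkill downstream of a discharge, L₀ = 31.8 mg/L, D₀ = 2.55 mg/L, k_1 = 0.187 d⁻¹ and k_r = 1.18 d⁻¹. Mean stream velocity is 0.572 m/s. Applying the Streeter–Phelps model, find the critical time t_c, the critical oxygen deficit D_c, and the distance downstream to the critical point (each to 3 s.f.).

t_c ≈ 1.30 d; D_c ≈ 3.95 mg/L; x_c ≈ 64.1 km

At the critical point dD/dt = 0, so k_1 L₀ e^(−k_1 t) = k_r D. Substituting D(t) from the Streeter–Phelps equation and solving for t gives
t_c = ln[(k_r/k_1)(1 − D₀(k_r−k_1)/(k_1 L₀))] / (k_r−k_1).
Here k_r−k_1 = 0.9930 d⁻¹ and 1 − D₀(k_r−k_1)/(k_1 L₀) = 1 − 2.55×0.9930/(0.187×31.8) = 0.5742, so
t_c = ln(6.310 × 0.5742) / 0.9930 = 1.287 / 0.9930 = 1.296 d.
L(t_c) = L₀ e^(−k_1 t_c) = 31.8 × 0.7847 = 24.95 mg/L, and at the critical point k_r D_c = k_1 L, so D_c = (0.187/1.18) × 24.95 = 3.955 mg/L.
x_c = v t_c = 0.572 m/s × 1.296 d × 86400 s/d = 64070 m ≈ 64.1 km.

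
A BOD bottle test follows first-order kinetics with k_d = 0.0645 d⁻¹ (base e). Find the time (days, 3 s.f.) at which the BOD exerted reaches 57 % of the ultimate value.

t ≈ 13.1 d

y/L₀ = 1 − e^(−k_d t) = 0.57 ⇒ e^(−k_d t) = 0.430
t = −ln(0.430) / 0.0645 = 0.8440 / 0.0645 = 13.08 d.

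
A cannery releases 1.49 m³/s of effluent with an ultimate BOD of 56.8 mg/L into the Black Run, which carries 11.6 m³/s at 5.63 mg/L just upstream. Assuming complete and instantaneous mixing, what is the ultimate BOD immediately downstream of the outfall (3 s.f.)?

11.5 mg/L

Flow-weighted mixing: C = (Q_r C_r + Q_w C_w)/(Q_r + Q_w)
= (11.6×5.63 + 1.49×56.8)/(11.6 + 1.49) = 149.9/13.09 = 11.45 mg/L.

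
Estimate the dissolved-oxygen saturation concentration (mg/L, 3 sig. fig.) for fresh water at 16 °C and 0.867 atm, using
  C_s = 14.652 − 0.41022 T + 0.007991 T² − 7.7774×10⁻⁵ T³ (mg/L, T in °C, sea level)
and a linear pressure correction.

At sea level: C_s = 14.652 − 0.41022×16 + 0.007991×16² − 7.7774×10⁻⁵×16³ = 9.816 mg/L.
Pressure correction: C_s' = 9.816 × 0.867 = 8.510 mg/L.

C_s ≈ 8.51 mg/L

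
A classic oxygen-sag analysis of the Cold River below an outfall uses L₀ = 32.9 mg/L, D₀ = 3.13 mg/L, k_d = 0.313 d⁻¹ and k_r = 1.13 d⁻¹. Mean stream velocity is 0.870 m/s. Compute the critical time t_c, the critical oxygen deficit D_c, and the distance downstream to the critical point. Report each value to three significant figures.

t_c ≈ 1.22 d; D_c ≈ 6.22 mg/L; x_c ≈ 91.8 km

With k_r/k_d = 3.610 and 1 − D₀(k_r−k_d)/(k_d L₀) = 0.7517,
t_c = ln(3.610 × 0.7517) / (1.13 − 0.313) = ln(2.714) / 0.8170 = 0.9983/0.8170 = 1.222 d.
L(t_c) = L₀ e^(−k_d t_c) = 32.9 × 0.6822 = 22.44 mg/L, and at the critical point k_r D_c = k_d L, so D_c = (0.313/1.13) × 22.44 = 6.217 mg/L.
x_c = v t_c = 0.870 m/s × 1.222 d × 86400 s/d = 91850 m ≈ 91.8 km.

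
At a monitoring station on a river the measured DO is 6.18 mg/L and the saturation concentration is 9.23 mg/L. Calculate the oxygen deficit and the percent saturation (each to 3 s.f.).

D = C_s − C = 9.23 − 6.18 = 3.05 mg/L.
% saturation = 6.18/9.23 × 100 = 67.0 %.

D ≈ 3.05 mg/L; 67.0 % saturation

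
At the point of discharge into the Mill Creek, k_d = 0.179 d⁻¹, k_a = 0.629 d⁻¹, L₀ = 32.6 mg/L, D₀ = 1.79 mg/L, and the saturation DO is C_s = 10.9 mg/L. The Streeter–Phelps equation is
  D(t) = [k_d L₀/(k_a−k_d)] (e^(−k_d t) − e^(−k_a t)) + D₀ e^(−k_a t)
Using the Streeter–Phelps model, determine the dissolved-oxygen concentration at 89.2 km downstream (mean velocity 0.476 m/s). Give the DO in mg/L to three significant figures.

DO ≈ 4.96 mg/L

Travel time t = x/v = 89.2 km / (0.476 m/s) = 89200 m / 0.476 m/s = 187400 s = 2.169 d.
k_d L₀/(k_a−k_d) = 0.179×32.6/(0.629−0.179) = 5.835/0.4500 = 12.97 mg/L.
e^(−k_d t) = e^(−0.179×2.169) = 0.6783; e^(−k_a t) = e^(−0.629×2.169) = 0.2556.
D = 12.97 × (0.6783 − 0.2556) + 1.79 × 0.2556 = 5.481 + 0.4575 = 5.939 mg/L.
DO = C_s − D = 10.9 − 5.939 = 4.961 mg/L.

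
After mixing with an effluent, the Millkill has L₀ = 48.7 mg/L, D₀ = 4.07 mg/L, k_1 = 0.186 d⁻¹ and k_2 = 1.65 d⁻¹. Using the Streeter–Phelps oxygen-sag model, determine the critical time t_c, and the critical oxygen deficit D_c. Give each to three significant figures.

t_c ≈ 0.758 d; D_c ≈ 4.77 mg/L

t_c = [1/(k_2−k_1)] ln[(k_2/k_1)(1 − D₀(k_2−k_1)/(k_1 L₀))]
= [1/(1.65−0.186)] ln[(1.65/0.186)(1 − 4.07×1.464/(0.186×48.7))]
= (1/1.464) ln[8.871 × 0.3422] = 0.6831 × ln(3.036) = 0.6831 × 1.110 = 0.7585 d.
L(t_c) = L₀ e^(−k_1 t_c) = 48.7 × 0.8684 = 42.29 mg/L, and at the critical point k_2 D_c = k_1 L, so D_c = (0.186/1.65) × 42.29 = 4.767 mg/L.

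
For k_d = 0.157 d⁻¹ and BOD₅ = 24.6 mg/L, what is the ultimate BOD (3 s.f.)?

BOD₅ = L₀(1 − e^(−5k_d)) ⇒ L₀ = BOD₅ / (1 − e^(−5×0.157))
= 24.6 / (1 − 0.4561) = 24.6 / 0.5439 = 45.23 mg/L.

L₀ ≈ 45.2 mg/L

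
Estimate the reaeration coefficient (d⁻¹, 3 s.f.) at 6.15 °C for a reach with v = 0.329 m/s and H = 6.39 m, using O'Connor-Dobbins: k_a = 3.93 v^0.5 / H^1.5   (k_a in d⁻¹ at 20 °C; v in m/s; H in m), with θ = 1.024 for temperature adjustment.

k_a ≈ 0.100 d⁻¹

k_a(20) = 3.93 × 0.329^0.5 / 6.39^1.5 = 3.93 × 0.5736 / 16.15 = 0.1396 d⁻¹.
k_a(6.15) = 0.1396 × 1.024^(6.15−20) = 0.1396 × 0.7200 = 0.1005 d⁻¹.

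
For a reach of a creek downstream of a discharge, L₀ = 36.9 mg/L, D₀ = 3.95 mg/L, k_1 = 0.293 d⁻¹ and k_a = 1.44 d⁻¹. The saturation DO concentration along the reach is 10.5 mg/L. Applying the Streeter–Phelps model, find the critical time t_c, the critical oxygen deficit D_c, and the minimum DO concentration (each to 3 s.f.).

t_c ≈ 0.915 d; D_c ≈ 5.74 mg/L; min DO ≈ 4.76 mg/L

t_c = [1/(k_a−k_1)] ln[(k_a/k_1)(1 − D₀(k_a−k_1)/(k_1 L₀))]
= [1/(1.44−0.293)] ln[(1.44/0.293)(1 − 3.95×1.147/(0.293×36.9))]
= (1/1.147) ln[4.915 × 0.5809] = 0.8718 × ln(2.855) = 0.8718 × 1.049 = 0.9147 d.
D_c = (k_1/k_a) L₀ e^(−k_1 t_c) = (0.293/1.44) × 36.9 × e^(−0.293×0.9147) = 0.2035 × 36.9 × 0.7649 = 5.743 mg/L.
Minimum DO = C_s − D_c = 10.5 − 5.743 = 4.757 mg/L.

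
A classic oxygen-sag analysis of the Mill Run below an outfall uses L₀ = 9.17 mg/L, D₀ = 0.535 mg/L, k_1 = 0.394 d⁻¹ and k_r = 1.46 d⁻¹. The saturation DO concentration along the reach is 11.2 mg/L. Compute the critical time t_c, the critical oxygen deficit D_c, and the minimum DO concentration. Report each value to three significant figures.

t_c ≈ 1.07 d; D_c ≈ 1.62 mg/L; min DO ≈ 9.58 mg/L

With k_r/k_1 = 3.706 and 1 − D₀(k_r−k_1)/(k_1 L₀) = 0.8421,
t_c = ln(3.706 × 0.8421) / (1.46 − 0.394) = ln(3.121) / 1.066 = 1.138/1.066 = 1.068 d.
D_c = (k_1/k_r) L₀ e^(−k_1 t_c) = (0.394/1.46) × 9.17 × e^(−0.394×1.068) = 0.2699 × 9.17 × 0.6566 = 1.625 mg/L.
Minimum DO = C_s − D_c = 11.2 − 1.625 = 9.575 mg/L.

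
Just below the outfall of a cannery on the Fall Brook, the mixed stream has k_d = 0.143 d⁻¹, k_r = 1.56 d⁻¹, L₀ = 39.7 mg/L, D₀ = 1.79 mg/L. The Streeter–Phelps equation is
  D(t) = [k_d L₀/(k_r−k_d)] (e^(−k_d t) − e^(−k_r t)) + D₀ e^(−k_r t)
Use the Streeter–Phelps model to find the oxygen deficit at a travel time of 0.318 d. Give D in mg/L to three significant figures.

k_d L₀/(k_r−k_d) = 0.143×39.7/(1.56−0.143) = 5.677/1.417 = 4.006 mg/L.
e^(−k_d t) = e^(−0.143×0.3180) = 0.9555; e^(−k_r t) = e^(−1.56×0.3180) = 0.6089.
D = 4.006 × (0.9555 − 0.6089) + 1.79 × 0.6089 = 1.389 + 1.090 = 2.479 mg/L.

D ≈ 2.48 mg/L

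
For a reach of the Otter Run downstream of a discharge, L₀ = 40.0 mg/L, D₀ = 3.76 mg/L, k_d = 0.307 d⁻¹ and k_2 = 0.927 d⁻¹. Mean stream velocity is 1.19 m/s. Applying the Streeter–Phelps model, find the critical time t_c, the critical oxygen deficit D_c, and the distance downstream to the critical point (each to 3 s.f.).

At the critical point dD/dt = 0, so k_d L₀ e^(−k_d t) = k_2 D. Substituting D(t) from the Streeter–Phelps equation and solving for t gives
t_c = ln[(k_2/k_d)(1 − D₀(k_2−k_d)/(k_d L₀))] / (k_2−k_d).
Here k_2−k_d = 0.6200 d⁻¹ and 1 − D₀(k_2−k_d)/(k_d L₀) = 1 − 3.76×0.6200/(0.307×40.0) = 0.8102, so
t_c = ln(3.020 × 0.8102) / 0.6200 = 0.8946 / 0.6200 = 1.443 d.
L(t_c) = L₀ e^(−k_d t_c) = 40.0 × 0.6421 = 25.69 mg/L, and at the critical point k_2 D_c = k_d L, so D_c = (0.307/0.927) × 25.69 = 8.506 mg/L.
x_c = v t_c = 1.19 m/s × 1.443 d × 86400 s/d = 148400 m ≈ 148 km.

t_c ≈ 1.44 d; D_c ≈ 8.51 mg/L; x_c ≈ 148 km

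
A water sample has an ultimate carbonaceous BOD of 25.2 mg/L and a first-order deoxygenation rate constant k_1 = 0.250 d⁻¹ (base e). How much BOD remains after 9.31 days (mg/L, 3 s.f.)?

L ≈ 2.46 mg/L

L_t = L₀ e^(−k_1 t) = 25.2 × e^(−0.250×9.31) = 25.2 × 0.09754 = 2.458 mg/L.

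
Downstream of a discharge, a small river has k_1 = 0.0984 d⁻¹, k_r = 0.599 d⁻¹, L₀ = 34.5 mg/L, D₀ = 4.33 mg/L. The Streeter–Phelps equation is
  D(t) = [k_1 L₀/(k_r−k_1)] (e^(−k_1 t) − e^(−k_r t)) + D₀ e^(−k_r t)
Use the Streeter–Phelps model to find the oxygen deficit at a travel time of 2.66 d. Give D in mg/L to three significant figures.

D ≈ 4.72 mg/L

k_1 L₀/(k_r−k_1) = 0.0984×34.5/(0.599−0.0984) = 3.395/0.5006 = 6.781 mg/L.
e^(−k_1 t) = e^(−0.0984×2.660) = 0.7697; e^(−k_r t) = e^(−0.599×2.660) = 0.2032.
D = 6.781 × (0.7697 − 0.2032) + 4.33 × 0.2032 = 3.841 + 0.8801 = 4.721 mg/L.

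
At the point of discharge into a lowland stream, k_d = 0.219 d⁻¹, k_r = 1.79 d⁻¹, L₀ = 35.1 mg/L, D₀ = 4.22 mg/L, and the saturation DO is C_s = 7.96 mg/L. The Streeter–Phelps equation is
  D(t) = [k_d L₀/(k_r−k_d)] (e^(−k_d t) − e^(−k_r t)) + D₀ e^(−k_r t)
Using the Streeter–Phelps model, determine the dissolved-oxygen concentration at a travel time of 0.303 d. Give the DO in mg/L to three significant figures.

k_d L₀/(k_r−k_d) = 0.219×35.1/(1.79−0.219) = 7.687/1.571 = 4.893 mg/L.
e^(−k_d t) = e^(−0.219×0.3030) = 0.9358; e^(−k_r t) = e^(−1.79×0.3030) = 0.5814.
D = 4.893 × (0.9358 − 0.5814) + 4.22 × 0.5814 = 1.734 + 2.453 = 4.188 mg/L.
DO = C_s − D = 7.96 − 4.188 = 3.772 mg/L.

DO ≈ 3.77 mg/L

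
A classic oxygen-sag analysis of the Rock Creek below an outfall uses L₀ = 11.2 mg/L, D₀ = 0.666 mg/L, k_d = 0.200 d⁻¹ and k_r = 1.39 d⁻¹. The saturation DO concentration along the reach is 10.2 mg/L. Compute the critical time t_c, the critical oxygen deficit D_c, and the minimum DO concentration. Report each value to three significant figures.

t_c ≈ 1.26 d; D_c ≈ 1.25 mg/L; min DO ≈ 8.95 mg/L

t_c = [1/(k_r−k_d)] ln[(k_r/k_d)(1 − D₀(k_r−k_d)/(k_d L₀))]
= [1/(1.39−0.200)] ln[(1.39/0.200)(1 − 0.666×1.190/(0.200×11.2))]
= (1/1.190) ln[6.950 × 0.6462] = 0.8403 × ln(4.491) = 0.8403 × 1.502 = 1.262 d.
D_c = (k_d/k_r) L₀ e^(−k_d t_c) = (0.200/1.39) × 11.2 × e^(−0.200×1.262) = 0.1439 × 11.2 × 0.7769 = 1.252 mg/L.
Minimum DO = C_s − D_c = 10.2 − 1.252 = 8.948 mg/L.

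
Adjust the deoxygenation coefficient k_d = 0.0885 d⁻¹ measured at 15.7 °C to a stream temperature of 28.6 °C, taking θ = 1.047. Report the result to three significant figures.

k_d(T₂) = k_d(T₁) · θ^(T₂−T₁) = 0.0885 × 1.047^(28.6−15.7)
= 0.0885 × 1.047^12.9 = 0.0885 × 1.808 = 0.1600 d⁻¹.

k_d ≈ 0.160 d⁻¹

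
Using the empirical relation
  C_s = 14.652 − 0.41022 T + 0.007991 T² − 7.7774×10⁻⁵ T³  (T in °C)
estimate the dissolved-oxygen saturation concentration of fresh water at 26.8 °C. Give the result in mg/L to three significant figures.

C_s = 14.652 − 0.41022×26.8 + 0.007991×26.8² − 7.7774×10⁻⁵×26.8³ = 7.901 mg/L.

C_s ≈ 7.90 mg/L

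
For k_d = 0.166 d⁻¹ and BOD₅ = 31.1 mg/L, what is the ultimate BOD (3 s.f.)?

L₀ ≈ 55.1 mg/L

BOD₅ = L₀(1 − e^(−5k_d)) ⇒ L₀ = BOD₅ / (1 − e^(−5×0.166))
= 31.1 / (1 − 0.4360) = 31.1 / 0.5640 = 55.15 mg/L.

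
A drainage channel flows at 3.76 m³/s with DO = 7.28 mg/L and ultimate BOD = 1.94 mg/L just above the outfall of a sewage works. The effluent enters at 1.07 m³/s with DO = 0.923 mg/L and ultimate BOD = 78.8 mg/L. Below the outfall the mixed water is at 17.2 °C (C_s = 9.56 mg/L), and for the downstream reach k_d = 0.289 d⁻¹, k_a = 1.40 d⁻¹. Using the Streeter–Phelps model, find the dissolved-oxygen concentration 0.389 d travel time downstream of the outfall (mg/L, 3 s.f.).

DO ≈ 5.87 mg/L

Mixed DO = (3.76×7.28 + 1.07×0.923)/(3.76+1.07) = 28.36/4.830 = 5.872 mg/L.
Mixed L₀ = (3.76×1.94 + 1.07×78.8)/(4.830) = 91.61/4.830 = 18.97 mg/L.
Initial deficit D₀ = C_s − DO₀ = 9.56 − 5.872 = 3.688 mg/L.
D(0.389) = [0.289×18.97/(1.40−0.289)](e^(−0.289×0.389) − e^(−1.40×0.389)) + 3.688 e^(−1.40×0.389)
= 4.934 × (0.8937 − 0.5801) + 3.688 × 0.5801 = 3.687 mg/L.
DO = 9.56 − 3.687 = 5.873 mg/L.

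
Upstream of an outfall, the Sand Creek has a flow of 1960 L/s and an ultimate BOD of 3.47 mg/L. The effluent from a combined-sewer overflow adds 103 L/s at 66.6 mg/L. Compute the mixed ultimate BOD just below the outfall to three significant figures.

Flow-weighted mixing: C = (Q_r C_r + Q_w C_w)/(Q_r + Q_w)
= (1960×3.47 + 103×66.6)/(1960 + 103) = 13660/2063 = 6.622 mg/L.

6.62 mg/L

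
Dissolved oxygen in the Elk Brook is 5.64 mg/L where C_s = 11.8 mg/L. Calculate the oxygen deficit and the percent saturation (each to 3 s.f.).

D ≈ 6.16 mg/L; 47.8 % saturation

D = C_s − C = 11.8 − 5.64 = 6.16 mg/L.
% saturation = 5.64/11.8 × 100 = 47.8 %.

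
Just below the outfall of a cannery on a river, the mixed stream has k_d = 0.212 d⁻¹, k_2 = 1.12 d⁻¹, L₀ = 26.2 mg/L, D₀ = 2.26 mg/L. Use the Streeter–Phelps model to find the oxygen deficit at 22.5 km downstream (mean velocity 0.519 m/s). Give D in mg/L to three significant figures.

D ≈ 3.30 mg/L

Travel time t = x/v = 22.5 km / (0.519 m/s) = 22500 m / 0.519 m/s = 43350 s = 0.5018 d.
k_d L₀/(k_2−k_d) = 0.212×26.2/(1.12−0.212) = 5.554/0.9080 = 6.117 mg/L.
e^(−k_d t) = e^(−0.212×0.5018) = 0.8991; e^(−k_2 t) = e^(−1.12×0.5018) = 0.5701.
D = 6.117 × (0.8991 − 0.5701) + 2.26 × 0.5701 = 2.013 + 1.288 = 3.301 mg/L.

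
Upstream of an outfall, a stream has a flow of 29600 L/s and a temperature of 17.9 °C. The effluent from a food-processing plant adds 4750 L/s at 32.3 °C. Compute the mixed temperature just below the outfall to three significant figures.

19.9 °C

Flow-weighted mixing: C = (Q_r C_r + Q_w C_w)/(Q_r + Q_w)
= (29600×17.9 + 4750×32.3)/(29600 + 4750) = 683300/34350 = 19.89 °C.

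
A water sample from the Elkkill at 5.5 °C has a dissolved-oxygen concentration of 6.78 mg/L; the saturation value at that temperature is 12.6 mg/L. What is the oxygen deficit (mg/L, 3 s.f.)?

D ≈ 5.82 mg/L

D = C_s − C = 12.6 − 6.78 = 5.82 mg/L.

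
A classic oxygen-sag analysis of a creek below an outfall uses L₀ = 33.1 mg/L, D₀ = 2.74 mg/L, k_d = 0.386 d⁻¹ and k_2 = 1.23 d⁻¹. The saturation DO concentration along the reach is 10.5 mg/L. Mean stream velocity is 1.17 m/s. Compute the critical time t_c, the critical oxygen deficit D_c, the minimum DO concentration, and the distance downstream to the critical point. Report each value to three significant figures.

t_c ≈ 1.14 d; D_c ≈ 6.70 mg/L; min DO ≈ 3.80 mg/L; x_c ≈ 115 km

t_c = [1/(k_2−k_d)] ln[(k_2/k_d)(1 − D₀(k_2−k_d)/(k_d L₀))]
= [1/(1.23−0.386)] ln[(1.23/0.386)(1 − 2.74×0.8440/(0.386×33.1))]
= (1/0.8440) ln[3.187 × 0.8190] = 1.185 × ln(2.610) = 1.185 × 0.9593 = 1.137 d.
D_c = (k_d/k_2) L₀ e^(−k_d t_c) = (0.386/1.23) × 33.1 × e^(−0.386×1.137) = 0.3138 × 33.1 × 0.6449 = 6.699 mg/L.
Minimum DO = C_s − D_c = 10.5 − 6.699 = 3.801 mg/L.
x_c = v t_c = 1.17 m/s × 1.137 d × 86400 s/d = 114900 m ≈ 115 km.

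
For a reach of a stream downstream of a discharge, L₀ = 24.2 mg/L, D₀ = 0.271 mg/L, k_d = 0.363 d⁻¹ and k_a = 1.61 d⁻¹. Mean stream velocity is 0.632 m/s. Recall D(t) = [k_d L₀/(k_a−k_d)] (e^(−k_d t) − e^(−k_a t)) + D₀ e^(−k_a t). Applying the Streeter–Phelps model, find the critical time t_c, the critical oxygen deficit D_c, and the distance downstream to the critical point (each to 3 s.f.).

t_c ≈ 1.16 d; D_c ≈ 3.58 mg/L; x_c ≈ 63.5 km

At the critical point dD/dt = 0, so k_d L₀ e^(−k_d t) = k_a D. Substituting D(t) from the Streeter–Phelps equation and solving for t gives
t_c = ln[(k_a/k_d)(1 − D₀(k_a−k_d)/(k_d L₀))] / (k_a−k_d).
Here k_a−k_d = 1.247 d⁻¹ and 1 − D₀(k_a−k_d)/(k_d L₀) = 1 − 0.271×1.247/(0.363×24.2) = 0.9615, so
t_c = ln(4.435 × 0.9615) / 1.247 = 1.450 / 1.247 = 1.163 d.
D_c = (k_d/k_a) L₀ e^(−k_d t_c) = (0.363/1.61) × 24.2 × e^(−0.363×1.163) = 0.2255 × 24.2 × 0.6556 = 3.577 mg/L.
x_c = v t_c = 0.632 m/s × 1.163 d × 86400 s/d = 63510 m ≈ 63.5 km.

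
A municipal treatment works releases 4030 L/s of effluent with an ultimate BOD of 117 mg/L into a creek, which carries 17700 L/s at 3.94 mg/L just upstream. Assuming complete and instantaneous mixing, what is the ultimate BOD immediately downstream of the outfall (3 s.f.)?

Flow-weighted mixing: C = (Q_r C_r + Q_w C_w)/(Q_r + Q_w)
= (17700×3.94 + 4030×117)/(17700 + 4030) = 541200/21730 = 24.91 mg/L.

24.9 mg/L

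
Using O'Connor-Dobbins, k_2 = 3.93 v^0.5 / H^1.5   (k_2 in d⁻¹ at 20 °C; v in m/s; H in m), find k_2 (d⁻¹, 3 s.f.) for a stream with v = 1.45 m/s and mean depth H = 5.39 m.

k_2 ≈ 0.378 d⁻¹

k_2 = 3.93 × 1.45^0.5 / 5.39^1.5 = 3.93 × 1.204 / 12.51 = 0.3782 d⁻¹.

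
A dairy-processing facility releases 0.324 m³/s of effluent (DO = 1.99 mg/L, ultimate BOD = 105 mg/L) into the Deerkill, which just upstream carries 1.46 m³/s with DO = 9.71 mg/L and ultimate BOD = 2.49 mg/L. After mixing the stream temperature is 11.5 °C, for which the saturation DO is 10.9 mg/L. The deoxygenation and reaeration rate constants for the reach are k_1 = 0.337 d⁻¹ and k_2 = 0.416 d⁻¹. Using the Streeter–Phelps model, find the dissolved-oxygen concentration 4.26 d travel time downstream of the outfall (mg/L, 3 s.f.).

Mixed DO = (1.46×9.71 + 0.324×1.99)/(1.46+0.324) = 14.82/1.784 = 8.308 mg/L.
Mixed L₀ = (1.46×2.49 + 0.324×105)/(1.784) = 37.66/1.784 = 21.11 mg/L.
Initial deficit D₀ = C_s − DO₀ = 10.9 − 8.308 = 2.592 mg/L.
D(4.26) = [0.337×21.11/(0.416−0.337)](e^(−0.337×4.26) − e^(−0.416×4.26)) + 2.592 e^(−0.416×4.26)
= 90.04 × (0.2380 − 0.1700) + 2.592 × 0.1700 = 6.563 mg/L.
DO = 10.9 − 6.563 = 4.337 mg/L.

DO ≈ 4.34 mg/L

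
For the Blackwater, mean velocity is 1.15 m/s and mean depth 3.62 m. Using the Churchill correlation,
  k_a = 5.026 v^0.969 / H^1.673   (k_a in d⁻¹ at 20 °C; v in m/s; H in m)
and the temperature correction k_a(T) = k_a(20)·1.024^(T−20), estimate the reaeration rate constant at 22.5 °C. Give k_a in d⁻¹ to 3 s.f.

k_a(20) = 5.026 × 1.15^0.969 / 3.62^1.673 = 5.026 × 1.145 / 8.604 = 0.6688 d⁻¹.
k_a(22.5) = 0.6688 × 1.024^(22.5−20) = 0.6688 × 1.061 = 0.7097 d⁻¹.

k_a ≈ 0.710 d⁻¹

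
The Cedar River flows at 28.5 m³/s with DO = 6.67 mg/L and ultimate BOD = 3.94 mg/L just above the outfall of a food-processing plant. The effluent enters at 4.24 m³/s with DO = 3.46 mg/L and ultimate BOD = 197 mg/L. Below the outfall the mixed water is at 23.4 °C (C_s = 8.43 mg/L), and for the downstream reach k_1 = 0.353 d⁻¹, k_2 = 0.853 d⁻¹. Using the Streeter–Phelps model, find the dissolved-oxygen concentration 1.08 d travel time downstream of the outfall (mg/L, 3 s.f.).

DO ≈ 1.74 mg/L

Mixed DO = (28.5×6.67 + 4.24×3.46)/(28.5+4.24) = 204.8/32.74 = 6.254 mg/L.
Mixed L₀ = (28.5×3.94 + 4.24×197)/(32.74) = 947.6/32.74 = 28.94 mg/L.
Initial deficit D₀ = C_s − DO₀ = 8.43 − 6.254 = 2.176 mg/L.
D(1.08) = [0.353×28.94/(0.853−0.353)](e^(−0.353×1.08) − e^(−0.853×1.08)) + 2.176 e^(−0.853×1.08)
= 20.43 × (0.6830 − 0.3980) + 2.176 × 0.3980 = 6.689 mg/L.
DO = 8.43 − 6.689 = 1.741 mg/L.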